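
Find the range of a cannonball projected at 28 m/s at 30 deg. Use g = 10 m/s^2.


Given: v0 = 28 m/s, theta = 30 deg, g = 10 m/s^2
sin(2*30) = sin(60) = sqrt(3)/2
Using R = v0^2 * sin(2*theta) / g
R = 28^2 * (sqrt(3)/2) / 10
R = 784 * sqrt(3) / 20
R = 196/5*sqrt(3) m

196/5*sqrt(3) m


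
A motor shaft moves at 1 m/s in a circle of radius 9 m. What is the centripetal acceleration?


Given: v = 1 m/s, r = 9 m
Using a_c = v^2 / r
a_c = 1^2 / 9
a_c = 1 / 9
a_c = 1/9 m/s^2

1/9 m/s^2


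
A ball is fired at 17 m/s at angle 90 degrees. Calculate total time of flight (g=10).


Given: v0 = 17 m/s, theta = 90 deg, g = 10 m/s^2
sin(90) = 1
Using T = 2*v0*sin(theta) / g
T = 2*17*1 / 10
T = 34 / 10
T = 17/5 s

17/5 s


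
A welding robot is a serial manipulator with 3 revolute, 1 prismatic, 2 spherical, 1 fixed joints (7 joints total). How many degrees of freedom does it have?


Given: serial robot with 3 revolute, 1 prismatic, 2 spherical, 1 fixed joints
DOF contribution per joint type: revolute=1, prismatic=1, spherical=3, fixed=0
DOF = 3*1 + 1*1 + 2*3 + 1*0
DOF = 10

10


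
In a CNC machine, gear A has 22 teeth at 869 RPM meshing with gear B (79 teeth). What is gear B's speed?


Given: N1 = 22 teeth, w1 = 869 RPM, N2 = 79 teeth
Using N1*w1 = N2*w2
w2 = N1*w1 / N2
w2 = 22*869 / 79
w2 = 19118 / 79
w2 = 242 RPM

242 RPM


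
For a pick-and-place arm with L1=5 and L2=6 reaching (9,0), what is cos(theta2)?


Given: L1 = 5, L2 = 6, target (x, y) = (9, 0)
Using cos(theta2) = (x^2 + y^2 - L1^2 - L2^2) / (2*L1*L2)
x^2 + y^2 = 9^2 + 0 = 81
L1^2 + L2^2 = 25 + 36 = 61
Numerator = 81 - 61 = 20
Denominator = 2*5*6 = 60
cos(theta2) = 20/60 = 1/3

1/3


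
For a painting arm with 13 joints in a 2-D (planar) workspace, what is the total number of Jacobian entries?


Given: task space dimension = 2, joints = 13
Jacobian is a 2 x 13 matrix
Total entries = rows * columns
Total = 2 * 13
Total = 26

26


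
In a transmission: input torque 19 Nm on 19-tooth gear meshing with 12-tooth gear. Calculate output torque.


Given: N1 = 19, N2 = 12, T1 = 19 Nm
Using T2/T1 = N2/N1
T2 = T1 * N2 / N1
T2 = 19 * 12 / 19
T2 = 228 / 19
T2 = 12 Nm

12 Nm


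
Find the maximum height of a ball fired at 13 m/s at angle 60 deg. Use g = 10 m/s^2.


Given: v0 = 13 m/s, theta = 60 deg, g = 10 m/s^2
sin^2(60) = 3/4
Using H = v0^2 * sin^2(theta) / (2*g)
H = 13^2 * 3/4 / (2*10)
H = 169 * 3/4 / 20
H = 507/4 / 20
H = 507/80 m

507/80 m


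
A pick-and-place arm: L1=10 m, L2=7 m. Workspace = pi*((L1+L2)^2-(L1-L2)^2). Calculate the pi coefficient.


Given: L1 = 10, L2 = 7
(L1+L2)^2 = (17)^2 = 289
(L1-L2)^2 = (3)^2 = 9
Difference = 289 - 9 = 280
This equals 4*L1*L2 = 4*10*7 = 280
Workspace area = 280*pi

280


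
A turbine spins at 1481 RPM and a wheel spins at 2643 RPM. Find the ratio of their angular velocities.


Given: RPM_A = 1481, RPM_B = 2643
omega = 2*pi*RPM/60, so omega_A/omega_B = RPM_A / RPM_B
omega_A/omega_B = 1481 / 2643
omega_A/omega_B = 1481/2643

1481/2643


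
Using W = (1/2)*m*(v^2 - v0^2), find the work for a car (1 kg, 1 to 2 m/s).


Given: m = 1 kg, v0 = 1 m/s, v = 2 m/s
Using W = (1/2)*m*(v^2 - v0^2)
v^2 = 2^2 = 4
v0^2 = 1^2 = 1
v^2 - v0^2 = 4 - 1 = 3
W = (1/2)*1*3 = 3/2 J

3/2 J


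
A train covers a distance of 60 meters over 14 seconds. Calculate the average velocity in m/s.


Given: distance d = 60 m, time t = 14 s
Using v = d / t
v = 60 / 14
v = 30/7 m/s

30/7 m/s


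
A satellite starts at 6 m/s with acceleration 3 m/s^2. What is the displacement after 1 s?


Given: v0 = 6 m/s, a = 3 m/s^2, t = 1 s
Using s = v0*t + (1/2)*a*t^2
s = 6*1 + (1/2)*3*1^2
s = 6 + (1/2)*3
s = 6 + 3/2
s = 15/2

15/2 m


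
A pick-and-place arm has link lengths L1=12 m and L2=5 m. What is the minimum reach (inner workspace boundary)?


Given: L1 = 12 m, L2 = 5 m
For a 2-link planar arm, min reach = |L1 - L2| (second link folded back)
Min reach = |12 - 5|
Min reach = 7 m

7 m


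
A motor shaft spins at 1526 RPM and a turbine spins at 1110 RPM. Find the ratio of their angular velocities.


Given: RPM_A = 1526, RPM_B = 1110
omega = 2*pi*RPM/60, so omega_A/omega_B = RPM_A / RPM_B
omega_A/omega_B = 1526 / 1110
omega_A/omega_B = 763/555

763/555


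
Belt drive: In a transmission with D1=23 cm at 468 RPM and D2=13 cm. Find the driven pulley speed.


Given: D1 = 23 cm, w1 = 468 RPM, D2 = 13 cm
Using D1*w1 = D2*w2
w2 = D1*w1 / D2
w2 = 23*468 / 13
w2 = 10764 / 13
w2 = 828 RPM

828 RPM


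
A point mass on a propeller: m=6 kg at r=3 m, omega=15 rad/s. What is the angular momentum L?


Given: m = 6 kg, r = 3 m, omega = 15 rad/s
For a point mass: I = m*r^2
I = 6*3^2 = 6*9 = 54
L = I*omega = 54*15
L = 810 kg*m^2/s

810 kg*m^2/s


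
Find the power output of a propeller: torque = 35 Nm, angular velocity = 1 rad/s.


Given: tau = 35 Nm, omega = 1 rad/s
Using P = tau * omega
P = 35 * 1
P = 35 W

35 W


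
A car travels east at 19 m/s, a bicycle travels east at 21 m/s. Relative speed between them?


Given: v_A = 19 m/s east, v_B = 21 m/s east
Both move in the same direction; relative speed = |v_A - v_B|
|19 - 21| = |-2|
= 2 m/s

2 m/s


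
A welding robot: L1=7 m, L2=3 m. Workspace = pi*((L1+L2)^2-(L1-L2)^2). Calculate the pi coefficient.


Given: L1 = 7, L2 = 3
(L1+L2)^2 = (10)^2 = 100
(L1-L2)^2 = (4)^2 = 16
Difference = 100 - 16 = 84
This equals 4*L1*L2 = 4*7*3 = 84
Workspace area = 84*pi

84


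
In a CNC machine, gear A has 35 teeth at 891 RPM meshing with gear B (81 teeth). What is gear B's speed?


Given: N1 = 35 teeth, w1 = 891 RPM, N2 = 81 teeth
Using N1*w1 = N2*w2
w2 = N1*w1 / N2
w2 = 35*891 / 81
w2 = 31185 / 81
w2 = 385 RPM

385 RPM


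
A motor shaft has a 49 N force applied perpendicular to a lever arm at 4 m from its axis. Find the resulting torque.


Given: F = 49 N, r = 4 m, angle = 90 deg (perpendicular)
Using tau = F * r * sin(90)
sin(90) = 1
tau = 49 * 4 * 1
tau = 196 Nm

196 Nm


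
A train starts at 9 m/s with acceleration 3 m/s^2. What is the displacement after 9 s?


Given: v0 = 9 m/s, a = 3 m/s^2, t = 9 s
Using s = v0*t + (1/2)*a*t^2
s = 9*9 + (1/2)*3*9^2
s = 81 + (1/2)*243
s = 81 + 243/2
s = 405/2

405/2 m


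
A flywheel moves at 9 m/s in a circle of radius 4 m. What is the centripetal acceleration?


Given: v = 9 m/s, r = 4 m
Using a_c = v^2 / r
a_c = 9^2 / 4
a_c = 81 / 4
a_c = 81/4 m/s^2

81/4 m/s^2


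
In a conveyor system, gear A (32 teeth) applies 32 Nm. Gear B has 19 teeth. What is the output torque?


Given: N1 = 32, N2 = 19, T1 = 32 Nm
Using T2/T1 = N2/N1
T2 = T1 * N2 / N1
T2 = 32 * 19 / 32
T2 = 608 / 32
T2 = 19 Nm

19 Nm


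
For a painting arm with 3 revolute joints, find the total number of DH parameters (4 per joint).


Given: 3 joints, 4 DH parameters per joint (d, theta, a, alpha)
Total DH parameters = number_of_joints * 4
Total = 3 * 4
Total = 12

12


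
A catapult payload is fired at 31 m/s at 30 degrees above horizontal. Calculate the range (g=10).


Given: v0 = 31 m/s, theta = 30 deg, g = 10 m/s^2
sin(2*30) = sin(60) = sqrt(3)/2
Using R = v0^2 * sin(2*theta) / g
R = 31^2 * (sqrt(3)/2) / 10
R = 961 * sqrt(3) / 20
R = 961/20*sqrt(3) m

961/20*sqrt(3) m


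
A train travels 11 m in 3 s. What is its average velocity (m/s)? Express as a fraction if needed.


Given: distance d = 11 m, time t = 3 s
Using v = d / t
v = 11 / 3
v = 11/3 m/s

11/3 m/s


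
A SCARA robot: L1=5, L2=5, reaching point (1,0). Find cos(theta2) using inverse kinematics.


Given: L1 = 5, L2 = 5, target (x, y) = (1, 0)
Using cos(theta2) = (x^2 + y^2 - L1^2 - L2^2) / (2*L1*L2)
x^2 + y^2 = 1^2 + 0 = 1
L1^2 + L2^2 = 25 + 25 = 50
Numerator = 1 - 50 = -49
Denominator = 2*5*5 = 50
cos(theta2) = -49/50 = -49/50

-49/50


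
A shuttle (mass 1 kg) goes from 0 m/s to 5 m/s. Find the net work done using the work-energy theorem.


Given: m = 1 kg, v0 = 0 m/s, v = 5 m/s
Using W = (1/2)*m*(v^2 - v0^2)
v^2 = 5^2 = 25
v0^2 = 0^2 = 0
v^2 - v0^2 = 25 - 0 = 25
W = (1/2)*1*25 = 25/2 J

25/2 J


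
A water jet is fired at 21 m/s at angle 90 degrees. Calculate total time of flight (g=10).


Given: v0 = 21 m/s, theta = 90 deg, g = 10 m/s^2
sin(90) = 1
Using T = 2*v0*sin(theta) / g
T = 2*21*1 / 10
T = 42 / 10
T = 21/5 s

21/5 s


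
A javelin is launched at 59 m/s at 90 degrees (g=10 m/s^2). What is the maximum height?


Given: v0 = 59 m/s, theta = 90 deg, g = 10 m/s^2
sin^2(90) = 1
Using H = v0^2 * sin^2(theta) / (2*g)
H = 59^2 * 1 / (2*10)
H = 3481 * 1 / 20
H = 3481 / 20
H = 3481/20 m

3481/20 m


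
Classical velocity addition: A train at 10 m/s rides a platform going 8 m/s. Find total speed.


Given: object velocity = 10 m/s, platform velocity = 8 m/s (same direction)
Using classical velocity addition: v_total = v_object + v_platform
v_total = 10 + 8
v_total = 18 m/s

18 m/s


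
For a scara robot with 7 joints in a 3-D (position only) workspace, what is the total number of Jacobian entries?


Given: task space dimension = 3, joints = 7
Jacobian is a 3 x 7 matrix
Total entries = rows * columns
Total = 3 * 7
Total = 21

21


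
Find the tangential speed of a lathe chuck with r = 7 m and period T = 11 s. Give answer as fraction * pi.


Given: radius r = 7 m, period T = 11 s
Using v = 2*pi*r / T
v = 2*pi*7 / 11
v = 14*pi / 11
v = 14/11*pi m/s

14/11*pi m/s


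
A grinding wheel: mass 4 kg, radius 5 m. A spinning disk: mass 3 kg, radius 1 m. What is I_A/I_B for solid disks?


Given: M1=4 kg, R1=5 m, M2=3 kg, R2=1 m
For a disk: I = (1/2)*M*R^2, so I_A/I_B = (M1*R1^2)/(M2*R2^2)
M1*R1^2 = 4*25 = 100
M2*R2^2 = 3*1 = 3
I_A/I_B = 100/3 = 100/3

100/3


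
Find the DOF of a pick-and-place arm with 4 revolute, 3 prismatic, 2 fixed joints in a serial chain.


Given: serial robot with 4 revolute, 3 prismatic, 2 fixed joints
DOF contribution per joint type: revolute=1, prismatic=1, spherical=3, fixed=0
DOF = 4*1 + 3*1 + 2*0
DOF = 7

7


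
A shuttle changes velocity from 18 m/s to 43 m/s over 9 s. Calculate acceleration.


Given: initial velocity v0 = 18 m/s, final velocity v = 43 m/s, time t = 9 s
Using a = (v - v0) / t
a = (43 - 18) / 9
a = 25 / 9
a = 25/9 m/s^2

25/9 m/s^2


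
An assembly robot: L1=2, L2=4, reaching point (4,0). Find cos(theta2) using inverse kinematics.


Given: L1 = 2, L2 = 4, target (x, y) = (4, 0)
Using cos(theta2) = (x^2 + y^2 - L1^2 - L2^2) / (2*L1*L2)
x^2 + y^2 = 4^2 + 0 = 16
L1^2 + L2^2 = 4 + 16 = 20
Numerator = 16 - 20 = -4
Denominator = 2*2*4 = 16
cos(theta2) = -4/16 = -1/4

-1/4


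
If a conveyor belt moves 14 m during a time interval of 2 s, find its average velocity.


Given: distance d = 14 m, time t = 2 s
Using v = d / t
v = 14 / 2
v = 7 m/s

7 m/s


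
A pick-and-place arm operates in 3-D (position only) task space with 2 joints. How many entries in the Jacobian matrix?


Given: task space dimension = 3, joints = 2
Jacobian is a 3 x 2 matrix
Total entries = rows * columns
Total = 3 * 2
Total = 6

6


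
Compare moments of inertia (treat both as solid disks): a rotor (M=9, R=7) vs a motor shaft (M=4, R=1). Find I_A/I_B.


Given: M1=9 kg, R1=7 m, M2=4 kg, R2=1 m
For a disk: I = (1/2)*M*R^2, so I_A/I_B = (M1*R1^2)/(M2*R2^2)
M1*R1^2 = 9*49 = 441
M2*R2^2 = 4*1 = 4
I_A/I_B = 441/4 = 441/4

441/4


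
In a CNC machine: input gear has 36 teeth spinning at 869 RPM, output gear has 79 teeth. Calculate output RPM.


Given: N1 = 36 teeth, w1 = 869 RPM, N2 = 79 teeth
Using N1*w1 = N2*w2
w2 = N1*w1 / N2
w2 = 36*869 / 79
w2 = 31284 / 79
w2 = 396 RPM

396 RPM


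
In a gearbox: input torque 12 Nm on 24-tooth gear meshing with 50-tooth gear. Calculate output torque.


Given: N1 = 24, N2 = 50, T1 = 12 Nm
Using T2/T1 = N2/N1
T2 = T1 * N2 / N1
T2 = 12 * 50 / 24
T2 = 600 / 24
T2 = 25 Nm

25 Nm


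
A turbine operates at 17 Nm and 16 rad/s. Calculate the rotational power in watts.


Given: tau = 17 Nm, omega = 16 rad/s
Using P = tau * omega
P = 17 * 16
P = 272 W

272 W


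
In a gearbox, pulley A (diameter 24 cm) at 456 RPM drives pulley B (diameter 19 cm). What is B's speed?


Given: D1 = 24 cm, w1 = 456 RPM, D2 = 19 cm
Using D1*w1 = D2*w2
w2 = D1*w1 / D2
w2 = 24*456 / 19
w2 = 10944 / 19
w2 = 576 RPM

576 RPM


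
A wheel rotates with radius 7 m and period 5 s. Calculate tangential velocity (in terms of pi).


Given: radius r = 7 m, period T = 5 s
Using v = 2*pi*r / T
v = 2*pi*7 / 5
v = 14*pi / 5
v = 14/5*pi m/s

14/5*pi m/s


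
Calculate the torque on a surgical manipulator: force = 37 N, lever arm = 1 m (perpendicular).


Given: F = 37 N, r = 1 m, angle = 90 deg (perpendicular)
Using tau = F * r * sin(90)
sin(90) = 1
tau = 37 * 1 * 1
tau = 37 Nm

37 Nm


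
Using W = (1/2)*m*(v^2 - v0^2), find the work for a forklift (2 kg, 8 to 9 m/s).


Given: m = 2 kg, v0 = 8 m/s, v = 9 m/s
Using W = (1/2)*m*(v^2 - v0^2)
v^2 = 9^2 = 81
v0^2 = 8^2 = 64
v^2 - v0^2 = 81 - 64 = 17
W = (1/2)*2*17 = 17 J

17 J


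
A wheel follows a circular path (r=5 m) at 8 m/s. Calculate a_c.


Given: v = 8 m/s, r = 5 m
Using a_c = v^2 / r
a_c = 8^2 / 5
a_c = 64 / 5
a_c = 64/5 m/s^2

64/5 m/s^2


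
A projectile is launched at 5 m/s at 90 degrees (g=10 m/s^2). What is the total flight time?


Given: v0 = 5 m/s, theta = 90 deg, g = 10 m/s^2
sin(90) = 1
Using T = 2*v0*sin(theta) / g
T = 2*5*1 / 10
T = 10 / 10
T = 1 s

1 s


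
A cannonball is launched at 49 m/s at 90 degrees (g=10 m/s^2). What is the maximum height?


Given: v0 = 49 m/s, theta = 90 deg, g = 10 m/s^2
sin^2(90) = 1
Using H = v0^2 * sin^2(theta) / (2*g)
H = 49^2 * 1 / (2*10)
H = 2401 * 1 / 20
H = 2401 / 20
H = 2401/20 m

2401/20 m


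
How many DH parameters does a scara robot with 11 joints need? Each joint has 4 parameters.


Given: 11 joints, 4 DH parameters per joint (d, theta, a, alpha)
Total DH parameters = number_of_joints * 4
Total = 11 * 4
Total = 44

44


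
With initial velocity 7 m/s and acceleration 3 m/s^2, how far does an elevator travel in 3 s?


Given: v0 = 7 m/s, a = 3 m/s^2, t = 3 s
Using s = v0*t + (1/2)*a*t^2
s = 7*3 + (1/2)*3*3^2
s = 21 + (1/2)*27
s = 21 + 27/2
s = 69/2

69/2 m


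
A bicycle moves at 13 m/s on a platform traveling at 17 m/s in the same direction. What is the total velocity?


Given: object velocity = 13 m/s, platform velocity = 17 m/s (same direction)
Using classical velocity addition: v_total = v_object + v_platform
v_total = 13 + 17
v_total = 30 m/s

30 m/s


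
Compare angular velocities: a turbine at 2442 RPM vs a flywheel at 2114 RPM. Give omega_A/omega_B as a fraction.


Given: RPM_A = 2442, RPM_B = 2114
omega = 2*pi*RPM/60, so omega_A/omega_B = RPM_A / RPM_B
omega_A/omega_B = 2442 / 2114
omega_A/omega_B = 1221/1057

1221/1057


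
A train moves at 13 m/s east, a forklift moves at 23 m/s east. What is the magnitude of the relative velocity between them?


Given: v_A = 13 m/s east, v_B = 23 m/s east
Both move in the same direction; relative speed = |v_A - v_B|
|13 - 23| = |-10|
= 10 m/s

10 m/s


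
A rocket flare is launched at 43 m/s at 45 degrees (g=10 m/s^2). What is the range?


Given: v0 = 43 m/s, theta = 45 deg, g = 10 m/s^2
sin(2*45) = sin(90) = 1
Using R = v0^2 * sin(2*theta) / g
R = 43^2 * 1 / 10
R = 1849 / 10
R = 1849/10 m

1849/10 m


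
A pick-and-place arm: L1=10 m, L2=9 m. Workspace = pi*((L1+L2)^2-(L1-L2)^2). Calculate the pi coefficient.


Given: L1 = 10, L2 = 9
(L1+L2)^2 = (19)^2 = 361
(L1-L2)^2 = (1)^2 = 1
Difference = 361 - 1 = 360
This equals 4*L1*L2 = 4*10*9 = 360
Workspace area = 360*pi

360


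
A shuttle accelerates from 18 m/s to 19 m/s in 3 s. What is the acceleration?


Given: initial velocity v0 = 18 m/s, final velocity v = 19 m/s, time t = 3 s
Using a = (v - v0) / t
a = (19 - 18) / 3
a = 1 / 3
a = 1/3 m/s^2

1/3 m/s^2


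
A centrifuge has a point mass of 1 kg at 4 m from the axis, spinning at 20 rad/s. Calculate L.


Given: m = 1 kg, r = 4 m, omega = 20 rad/s
For a point mass: I = m*r^2
I = 1*4^2 = 1*16 = 16
L = I*omega = 16*20
L = 320 kg*m^2/s

320 kg*m^2/s


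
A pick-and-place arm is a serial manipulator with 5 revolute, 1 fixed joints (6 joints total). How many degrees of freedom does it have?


Given: serial robot with 5 revolute, 1 fixed joints
DOF contribution per joint type: revolute=1, prismatic=1, spherical=3, fixed=0
DOF = 5*1 + 1*0
DOF = 5

5


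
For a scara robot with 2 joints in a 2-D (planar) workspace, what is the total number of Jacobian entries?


Given: task space dimension = 2, joints = 2
Jacobian is a 2 x 2 matrix
Total entries = rows * columns
Total = 2 * 2
Total = 4

4


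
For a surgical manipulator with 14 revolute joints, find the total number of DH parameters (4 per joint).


Given: 14 joints, 4 DH parameters per joint (d, theta, a, alpha)
Total DH parameters = number_of_joints * 4
Total = 14 * 4
Total = 56

56


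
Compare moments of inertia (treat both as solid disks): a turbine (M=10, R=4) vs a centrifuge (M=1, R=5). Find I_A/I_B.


Given: M1=10 kg, R1=4 m, M2=1 kg, R2=5 m
For a disk: I = (1/2)*M*R^2, so I_A/I_B = (M1*R1^2)/(M2*R2^2)
M1*R1^2 = 10*16 = 160
M2*R2^2 = 1*25 = 25
I_A/I_B = 160/25 = 32/5

32/5


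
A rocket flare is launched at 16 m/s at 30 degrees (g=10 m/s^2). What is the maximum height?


Given: v0 = 16 m/s, theta = 30 deg, g = 10 m/s^2
sin^2(30) = 1/4
Using H = v0^2 * sin^2(theta) / (2*g)
H = 16^2 * 1/4 / (2*10)
H = 256 * 1/4 / 20
H = 64 / 20
H = 16/5 m

16/5 m


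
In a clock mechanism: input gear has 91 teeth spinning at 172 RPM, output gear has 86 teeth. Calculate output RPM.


Given: N1 = 91 teeth, w1 = 172 RPM, N2 = 86 teeth
Using N1*w1 = N2*w2
w2 = N1*w1 / N2
w2 = 91*172 / 86
w2 = 15652 / 86
w2 = 182 RPM

182 RPM


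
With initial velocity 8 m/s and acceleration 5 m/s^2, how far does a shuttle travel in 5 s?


Given: v0 = 8 m/s, a = 5 m/s^2, t = 5 s
Using s = v0*t + (1/2)*a*t^2
s = 8*5 + (1/2)*5*5^2
s = 40 + (1/2)*125
s = 40 + 125/2
s = 205/2

205/2 m


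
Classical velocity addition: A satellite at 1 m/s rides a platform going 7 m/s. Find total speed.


Given: object velocity = 1 m/s, platform velocity = 7 m/s (same direction)
Using classical velocity addition: v_total = v_object + v_platform
v_total = 1 + 7
v_total = 8 m/s

8 m/s


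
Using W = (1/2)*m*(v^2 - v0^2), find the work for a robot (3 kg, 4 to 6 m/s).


Given: m = 3 kg, v0 = 4 m/s, v = 6 m/s
Using W = (1/2)*m*(v^2 - v0^2)
v^2 = 6^2 = 36
v0^2 = 4^2 = 16
v^2 - v0^2 = 36 - 16 = 20
W = (1/2)*3*20 = 30 J

30 J


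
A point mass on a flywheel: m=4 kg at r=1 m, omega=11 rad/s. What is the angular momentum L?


Given: m = 4 kg, r = 1 m, omega = 11 rad/s
For a point mass: I = m*r^2
I = 4*1^2 = 4*1 = 4
L = I*omega = 4*11
L = 44 kg*m^2/s

44 kg*m^2/s


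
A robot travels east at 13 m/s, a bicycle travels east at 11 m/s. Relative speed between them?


Given: v_A = 13 m/s east, v_B = 11 m/s east
Both move in the same direction; relative speed = |v_A - v_B|
|13 - 11| = |2|
= 2 m/s

2 m/s


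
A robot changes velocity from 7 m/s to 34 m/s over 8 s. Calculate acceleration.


Given: initial velocity v0 = 7 m/s, final velocity v = 34 m/s, time t = 8 s
Using a = (v - v0) / t
a = (34 - 7) / 8
a = 27 / 8
a = 27/8 m/s^2

27/8 m/s^2


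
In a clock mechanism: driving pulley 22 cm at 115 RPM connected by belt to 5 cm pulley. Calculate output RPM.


Given: D1 = 22 cm, w1 = 115 RPM, D2 = 5 cm
Using D1*w1 = D2*w2
w2 = D1*w1 / D2
w2 = 22*115 / 5
w2 = 2530 / 5
w2 = 506 RPM

506 RPM


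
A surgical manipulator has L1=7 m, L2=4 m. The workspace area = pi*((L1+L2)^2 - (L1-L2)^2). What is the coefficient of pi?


Given: L1 = 7, L2 = 4
(L1+L2)^2 = (11)^2 = 121
(L1-L2)^2 = (3)^2 = 9
Difference = 121 - 9 = 112
This equals 4*L1*L2 = 4*7*4 = 112
Workspace area = 112*pi

112


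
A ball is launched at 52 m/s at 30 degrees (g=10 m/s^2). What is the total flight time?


Given: v0 = 52 m/s, theta = 30 deg, g = 10 m/s^2
sin(30) = 1/2
Using T = 2*v0*sin(theta) / g
T = 2*52*1/2 / 10
T = 52 / 10
T = 26/5 s

26/5 s


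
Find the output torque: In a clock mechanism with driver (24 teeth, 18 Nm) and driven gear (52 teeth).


Given: N1 = 24, N2 = 52, T1 = 18 Nm
Using T2/T1 = N2/N1
T2 = T1 * N2 / N1
T2 = 18 * 52 / 24
T2 = 936 / 24
T2 = 39 Nm

39 Nm


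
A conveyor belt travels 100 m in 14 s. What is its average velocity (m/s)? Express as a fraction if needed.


Given: distance d = 100 m, time t = 14 s
Using v = d / t
v = 100 / 14
v = 50/7 m/s

50/7 m/s


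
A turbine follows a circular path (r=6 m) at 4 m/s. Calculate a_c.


Given: v = 4 m/s, r = 6 m
Using a_c = v^2 / r
a_c = 4^2 / 6
a_c = 16 / 6
a_c = 8/3 m/s^2

8/3 m/s^2


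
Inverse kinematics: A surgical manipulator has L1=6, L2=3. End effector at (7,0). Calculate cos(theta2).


Given: L1 = 6, L2 = 3, target (x, y) = (7, 0)
Using cos(theta2) = (x^2 + y^2 - L1^2 - L2^2) / (2*L1*L2)
x^2 + y^2 = 7^2 + 0 = 49
L1^2 + L2^2 = 36 + 9 = 45
Numerator = 49 - 45 = 4
Denominator = 2*6*3 = 36
cos(theta2) = 4/36 = 1/9

1/9


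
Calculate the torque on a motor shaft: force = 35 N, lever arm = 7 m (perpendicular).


Given: F = 35 N, r = 7 m, angle = 90 deg (perpendicular)
Using tau = F * r * sin(90)
sin(90) = 1
tau = 35 * 7 * 1
tau = 245 Nm

245 Nm


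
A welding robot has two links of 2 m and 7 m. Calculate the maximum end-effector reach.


Given: L1 = 2 m, L2 = 7 m
For a 2-link planar arm, max reach = L1 + L2 (fully extended)
Max reach = 2 + 7
Max reach = 9 m

9 m


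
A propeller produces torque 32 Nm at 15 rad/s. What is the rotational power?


Given: tau = 32 Nm, omega = 15 rad/s
Using P = tau * omega
P = 32 * 15
P = 480 W

480 W


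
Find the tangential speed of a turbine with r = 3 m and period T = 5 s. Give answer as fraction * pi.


Given: radius r = 3 m, period T = 5 s
Using v = 2*pi*r / T
v = 2*pi*3 / 5
v = 6*pi / 5
v = 6/5*pi m/s

6/5*pi m/s


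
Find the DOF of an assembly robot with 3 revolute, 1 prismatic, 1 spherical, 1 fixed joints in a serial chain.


Given: serial robot with 3 revolute, 1 prismatic, 1 spherical, 1 fixed joints
DOF contribution per joint type: revolute=1, prismatic=1, spherical=3, fixed=0
DOF = 3*1 + 1*1 + 1*3 + 1*0
DOF = 7

7


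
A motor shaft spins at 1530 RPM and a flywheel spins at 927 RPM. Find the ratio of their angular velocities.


Given: RPM_A = 1530, RPM_B = 927
omega = 2*pi*RPM/60, so omega_A/omega_B = RPM_A / RPM_B
omega_A/omega_B = 1530 / 927
omega_A/omega_B = 170/103

170/103


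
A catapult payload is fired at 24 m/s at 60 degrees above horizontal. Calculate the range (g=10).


Given: v0 = 24 m/s, theta = 60 deg, g = 10 m/s^2
sin(2*60) = sin(120) = sqrt(3)/2
Using R = v0^2 * sin(2*theta) / g
R = 24^2 * (sqrt(3)/2) / 10
R = 576 * sqrt(3) / 20
R = 144/5*sqrt(3) m

144/5*sqrt(3) m


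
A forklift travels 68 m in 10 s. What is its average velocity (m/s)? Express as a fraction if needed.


Given: distance d = 68 m, time t = 10 s
Using v = d / t
v = 68 / 10
v = 34/5 m/s

34/5 m/s


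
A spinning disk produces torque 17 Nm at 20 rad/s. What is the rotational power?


Given: tau = 17 Nm, omega = 20 rad/s
Using P = tau * omega
P = 17 * 20
P = 340 W

340 W


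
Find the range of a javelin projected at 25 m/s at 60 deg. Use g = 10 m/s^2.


Given: v0 = 25 m/s, theta = 60 deg, g = 10 m/s^2
sin(2*60) = sin(120) = sqrt(3)/2
Using R = v0^2 * sin(2*theta) / g
R = 25^2 * (sqrt(3)/2) / 10
R = 625 * sqrt(3) / 20
R = 125/4*sqrt(3) m

125/4*sqrt(3) m


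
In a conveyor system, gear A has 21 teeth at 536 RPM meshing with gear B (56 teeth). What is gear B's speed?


Given: N1 = 21 teeth, w1 = 536 RPM, N2 = 56 teeth
Using N1*w1 = N2*w2
w2 = N1*w1 / N2
w2 = 21*536 / 56
w2 = 11256 / 56
w2 = 201 RPM

201 RPM


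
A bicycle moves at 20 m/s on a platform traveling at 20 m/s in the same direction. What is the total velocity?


Given: object velocity = 20 m/s, platform velocity = 20 m/s (same direction)
Using classical velocity addition: v_total = v_object + v_platform
v_total = 20 + 20
v_total = 40 m/s

40 m/s


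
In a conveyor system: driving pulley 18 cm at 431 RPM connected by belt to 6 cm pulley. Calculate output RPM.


Given: D1 = 18 cm, w1 = 431 RPM, D2 = 6 cm
Using D1*w1 = D2*w2
w2 = D1*w1 / D2
w2 = 18*431 / 6
w2 = 7758 / 6
w2 = 1293 RPM

1293 RPM


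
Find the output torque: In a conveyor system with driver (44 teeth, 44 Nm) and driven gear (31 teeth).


Given: N1 = 44, N2 = 31, T1 = 44 Nm
Using T2/T1 = N2/N1
T2 = T1 * N2 / N1
T2 = 44 * 31 / 44
T2 = 1364 / 44
T2 = 31 Nm

31 Nm


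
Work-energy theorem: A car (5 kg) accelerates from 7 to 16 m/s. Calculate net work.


Given: m = 5 kg, v0 = 7 m/s, v = 16 m/s
Using W = (1/2)*m*(v^2 - v0^2)
v^2 = 16^2 = 256
v0^2 = 7^2 = 49
v^2 - v0^2 = 256 - 49 = 207
W = (1/2)*5*207 = 1035/2 J

1035/2 J


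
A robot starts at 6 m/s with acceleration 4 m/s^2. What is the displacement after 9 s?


Given: v0 = 6 m/s, a = 4 m/s^2, t = 9 s
Using s = v0*t + (1/2)*a*t^2
s = 6*9 + (1/2)*4*9^2
s = 54 + (1/2)*324
s = 54 + 162
s = 216

216 m


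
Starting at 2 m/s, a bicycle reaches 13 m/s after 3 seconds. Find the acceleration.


Given: initial velocity v0 = 2 m/s, final velocity v = 13 m/s, time t = 3 s
Using a = (v - v0) / t
a = (13 - 2) / 3
a = 11 / 3
a = 11/3 m/s^2

11/3 m/s^2


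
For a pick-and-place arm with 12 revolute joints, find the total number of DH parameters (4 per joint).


Given: 12 joints, 4 DH parameters per joint (d, theta, a, alpha)
Total DH parameters = number_of_joints * 4
Total = 12 * 4
Total = 48

48


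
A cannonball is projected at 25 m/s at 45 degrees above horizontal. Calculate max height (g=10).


Given: v0 = 25 m/s, theta = 45 deg, g = 10 m/s^2
sin^2(45) = 1/2
Using H = v0^2 * sin^2(theta) / (2*g)
H = 25^2 * 1/2 / (2*10)
H = 625 * 1/2 / 20
H = 625/2 / 20
H = 125/8 m

125/8 m


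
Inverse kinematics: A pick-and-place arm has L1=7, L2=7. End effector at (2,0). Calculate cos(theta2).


Given: L1 = 7, L2 = 7, target (x, y) = (2, 0)
Using cos(theta2) = (x^2 + y^2 - L1^2 - L2^2) / (2*L1*L2)
x^2 + y^2 = 2^2 + 0 = 4
L1^2 + L2^2 = 49 + 49 = 98
Numerator = 4 - 98 = -94
Denominator = 2*7*7 = 98
cos(theta2) = -94/98 = -47/49

-47/49


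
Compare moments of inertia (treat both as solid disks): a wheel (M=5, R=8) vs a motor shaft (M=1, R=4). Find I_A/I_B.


Given: M1=5 kg, R1=8 m, M2=1 kg, R2=4 m
For a disk: I = (1/2)*M*R^2, so I_A/I_B = (M1*R1^2)/(M2*R2^2)
M1*R1^2 = 5*64 = 320
M2*R2^2 = 1*16 = 16
I_A/I_B = 320/16 = 20

20


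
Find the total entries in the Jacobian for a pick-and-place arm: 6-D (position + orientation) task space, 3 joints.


Given: task space dimension = 6, joints = 3
Jacobian is a 6 x 3 matrix
Total entries = rows * columns
Total = 6 * 3
Total = 18

18


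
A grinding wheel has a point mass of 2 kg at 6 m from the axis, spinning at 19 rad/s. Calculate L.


Given: m = 2 kg, r = 6 m, omega = 19 rad/s
For a point mass: I = m*r^2
I = 2*6^2 = 2*36 = 72
L = I*omega = 72*19
L = 1368 kg*m^2/s

1368 kg*m^2/s


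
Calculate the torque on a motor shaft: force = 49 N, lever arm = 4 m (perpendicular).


Given: F = 49 N, r = 4 m, angle = 90 deg (perpendicular)
Using tau = F * r * sin(90)
sin(90) = 1
tau = 49 * 4 * 1
tau = 196 Nm

196 Nm


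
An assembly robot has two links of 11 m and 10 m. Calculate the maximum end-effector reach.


Given: L1 = 11 m, L2 = 10 m
For a 2-link planar arm, max reach = L1 + L2 (fully extended)
Max reach = 11 + 10
Max reach = 21 m

21 m


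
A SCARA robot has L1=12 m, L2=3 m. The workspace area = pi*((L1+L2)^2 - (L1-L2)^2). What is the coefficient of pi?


Given: L1 = 12, L2 = 3
(L1+L2)^2 = (15)^2 = 225
(L1-L2)^2 = (9)^2 = 81
Difference = 225 - 81 = 144
This equals 4*L1*L2 = 4*12*3 = 144
Workspace area = 144*pi

144


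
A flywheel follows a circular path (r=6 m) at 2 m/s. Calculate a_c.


Given: v = 2 m/s, r = 6 m
Using a_c = v^2 / r
a_c = 2^2 / 6
a_c = 4 / 6
a_c = 2/3 m/s^2

2/3 m/s^2


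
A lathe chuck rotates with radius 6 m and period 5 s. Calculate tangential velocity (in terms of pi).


Given: radius r = 6 m, period T = 5 s
Using v = 2*pi*r / T
v = 2*pi*6 / 5
v = 12*pi / 5
v = 12/5*pi m/s

12/5*pi m/s


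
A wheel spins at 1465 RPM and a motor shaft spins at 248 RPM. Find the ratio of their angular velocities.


Given: RPM_A = 1465, RPM_B = 248
omega = 2*pi*RPM/60, so omega_A/omega_B = RPM_A / RPM_B
omega_A/omega_B = 1465 / 248
omega_A/omega_B = 1465/248

1465/248


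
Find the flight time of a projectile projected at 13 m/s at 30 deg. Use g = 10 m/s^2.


Given: v0 = 13 m/s, theta = 30 deg, g = 10 m/s^2
sin(30) = 1/2
Using T = 2*v0*sin(theta) / g
T = 2*13*1/2 / 10
T = 13 / 10
T = 13/10 s

13/10 s


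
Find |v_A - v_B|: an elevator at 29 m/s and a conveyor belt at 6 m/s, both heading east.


Given: v_A = 29 m/s east, v_B = 6 m/s east
Both move in the same direction; relative speed = |v_A - v_B|
|29 - 6| = |23|
= 23 m/s

23 m/s


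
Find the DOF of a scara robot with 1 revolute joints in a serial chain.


Given: serial robot with 1 revolute joints
DOF contribution per joint type: revolute=1, prismatic=1, spherical=3, fixed=0
DOF = 1*1
DOF = 1

1


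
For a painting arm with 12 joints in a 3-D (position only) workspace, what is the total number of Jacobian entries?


Given: task space dimension = 3, joints = 12
Jacobian is a 3 x 12 matrix
Total entries = rows * columns
Total = 3 * 12
Total = 36

36


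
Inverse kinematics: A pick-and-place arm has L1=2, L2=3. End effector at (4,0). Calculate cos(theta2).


Given: L1 = 2, L2 = 3, target (x, y) = (4, 0)
Using cos(theta2) = (x^2 + y^2 - L1^2 - L2^2) / (2*L1*L2)
x^2 + y^2 = 4^2 + 0 = 16
L1^2 + L2^2 = 4 + 9 = 13
Numerator = 16 - 13 = 3
Denominator = 2*2*3 = 12
cos(theta2) = 3/12 = 1/4

1/4


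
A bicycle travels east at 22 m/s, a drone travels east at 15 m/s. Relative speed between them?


Given: v_A = 22 m/s east, v_B = 15 m/s east
Both move in the same direction; relative speed = |v_A - v_B|
|22 - 15| = |7|
= 7 m/s

7 m/s


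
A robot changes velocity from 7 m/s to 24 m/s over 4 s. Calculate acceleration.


Given: initial velocity v0 = 7 m/s, final velocity v = 24 m/s, time t = 4 s
Using a = (v - v0) / t
a = (24 - 7) / 4
a = 17 / 4
a = 17/4 m/s^2

17/4 m/s^2


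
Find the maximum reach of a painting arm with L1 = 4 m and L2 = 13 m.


Given: L1 = 4 m, L2 = 13 m
For a 2-link planar arm, max reach = L1 + L2 (fully extended)
Max reach = 4 + 13
Max reach = 17 m

17 m


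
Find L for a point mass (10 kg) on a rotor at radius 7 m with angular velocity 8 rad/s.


Given: m = 10 kg, r = 7 m, omega = 8 rad/s
For a point mass: I = m*r^2
I = 10*7^2 = 10*49 = 490
L = I*omega = 490*8
L = 3920 kg*m^2/s

3920 kg*m^2/s


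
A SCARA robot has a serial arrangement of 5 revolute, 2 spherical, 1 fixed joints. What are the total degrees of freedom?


Given: serial robot with 5 revolute, 2 spherical, 1 fixed joints
DOF contribution per joint type: revolute=1, prismatic=1, spherical=3, fixed=0
DOF = 5*1 + 2*3 + 1*0
DOF = 11

11


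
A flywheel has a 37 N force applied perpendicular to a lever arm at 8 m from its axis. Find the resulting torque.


Given: F = 37 N, r = 8 m, angle = 90 deg (perpendicular)
Using tau = F * r * sin(90)
sin(90) = 1
tau = 37 * 8 * 1
tau = 296 Nm

296 Nm


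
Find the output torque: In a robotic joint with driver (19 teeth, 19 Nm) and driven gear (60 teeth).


Given: N1 = 19, N2 = 60, T1 = 19 Nm
Using T2/T1 = N2/N1
T2 = T1 * N2 / N1
T2 = 19 * 60 / 19
T2 = 1140 / 19
T2 = 60 Nm

60 Nm


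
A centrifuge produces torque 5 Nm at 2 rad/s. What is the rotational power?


Given: tau = 5 Nm, omega = 2 rad/s
Using P = tau * omega
P = 5 * 2
P = 10 W

10 W


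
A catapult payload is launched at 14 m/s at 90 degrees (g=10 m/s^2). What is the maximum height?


Given: v0 = 14 m/s, theta = 90 deg, g = 10 m/s^2
sin^2(90) = 1
Using H = v0^2 * sin^2(theta) / (2*g)
H = 14^2 * 1 / (2*10)
H = 196 * 1 / 20
H = 196 / 20
H = 49/5 m

49/5 m


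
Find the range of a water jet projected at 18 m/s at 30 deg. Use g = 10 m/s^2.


Given: v0 = 18 m/s, theta = 30 deg, g = 10 m/s^2
sin(2*30) = sin(60) = sqrt(3)/2
Using R = v0^2 * sin(2*theta) / g
R = 18^2 * (sqrt(3)/2) / 10
R = 324 * sqrt(3) / 20
R = 81/5*sqrt(3) m

81/5*sqrt(3) m


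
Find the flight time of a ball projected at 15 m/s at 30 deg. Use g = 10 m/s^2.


Given: v0 = 15 m/s, theta = 30 deg, g = 10 m/s^2
sin(30) = 1/2
Using T = 2*v0*sin(theta) / g
T = 2*15*1/2 / 10
T = 15 / 10
T = 3/2 s

3/2 s


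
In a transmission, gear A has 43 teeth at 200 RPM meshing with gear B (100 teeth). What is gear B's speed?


Given: N1 = 43 teeth, w1 = 200 RPM, N2 = 100 teeth
Using N1*w1 = N2*w2
w2 = N1*w1 / N2
w2 = 43*200 / 100
w2 = 8600 / 100
w2 = 86 RPM

86 RPM


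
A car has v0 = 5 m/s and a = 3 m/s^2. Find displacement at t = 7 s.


Given: v0 = 5 m/s, a = 3 m/s^2, t = 7 s
Using s = v0*t + (1/2)*a*t^2
s = 5*7 + (1/2)*3*7^2
s = 35 + (1/2)*147
s = 35 + 147/2
s = 217/2

217/2 m


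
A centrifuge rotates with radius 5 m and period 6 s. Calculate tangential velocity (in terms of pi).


Given: radius r = 5 m, period T = 6 s
Using v = 2*pi*r / T
v = 2*pi*5 / 6
v = 10*pi / 6
v = 5/3*pi m/s

5/3*pi m/s


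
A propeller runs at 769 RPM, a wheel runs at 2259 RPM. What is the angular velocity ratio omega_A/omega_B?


Given: RPM_A = 769, RPM_B = 2259
omega = 2*pi*RPM/60, so omega_A/omega_B = RPM_A / RPM_B
omega_A/omega_B = 769 / 2259
omega_A/omega_B = 769/2259

769/2259


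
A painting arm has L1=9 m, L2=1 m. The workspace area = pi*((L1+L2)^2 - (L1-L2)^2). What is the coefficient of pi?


Given: L1 = 9, L2 = 1
(L1+L2)^2 = (10)^2 = 100
(L1-L2)^2 = (8)^2 = 64
Difference = 100 - 64 = 36
This equals 4*L1*L2 = 4*9*1 = 36
Workspace area = 36*pi

36


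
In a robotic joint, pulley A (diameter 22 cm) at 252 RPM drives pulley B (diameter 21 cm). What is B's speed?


Given: D1 = 22 cm, w1 = 252 RPM, D2 = 21 cm
Using D1*w1 = D2*w2
w2 = D1*w1 / D2
w2 = 22*252 / 21
w2 = 5544 / 21
w2 = 264 RPM

264 RPM


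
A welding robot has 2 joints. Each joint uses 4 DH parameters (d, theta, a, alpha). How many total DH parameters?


Given: 2 joints, 4 DH parameters per joint (d, theta, a, alpha)
Total DH parameters = number_of_joints * 4
Total = 2 * 4
Total = 8

8


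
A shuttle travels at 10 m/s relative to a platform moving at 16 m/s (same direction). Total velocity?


Given: object velocity = 10 m/s, platform velocity = 16 m/s (same direction)
Using classical velocity addition: v_total = v_object + v_platform
v_total = 10 + 16
v_total = 26 m/s

26 m/s


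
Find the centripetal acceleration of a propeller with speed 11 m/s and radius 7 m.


Given: v = 11 m/s, r = 7 m
Using a_c = v^2 / r
a_c = 11^2 / 7
a_c = 121 / 7
a_c = 121/7 m/s^2

121/7 m/s^2


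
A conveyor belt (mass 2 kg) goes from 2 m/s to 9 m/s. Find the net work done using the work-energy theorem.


Given: m = 2 kg, v0 = 2 m/s, v = 9 m/s
Using W = (1/2)*m*(v^2 - v0^2)
v^2 = 9^2 = 81
v0^2 = 2^2 = 4
v^2 - v0^2 = 81 - 4 = 77
W = (1/2)*2*77 = 77 J

77 J


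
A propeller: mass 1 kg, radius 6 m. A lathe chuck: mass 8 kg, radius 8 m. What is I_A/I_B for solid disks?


Given: M1=1 kg, R1=6 m, M2=8 kg, R2=8 m
For a disk: I = (1/2)*M*R^2, so I_A/I_B = (M1*R1^2)/(M2*R2^2)
M1*R1^2 = 1*36 = 36
M2*R2^2 = 8*64 = 512
I_A/I_B = 36/512 = 9/128

9/128


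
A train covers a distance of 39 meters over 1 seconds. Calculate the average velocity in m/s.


Given: distance d = 39 m, time t = 1 s
Using v = d / t
v = 39 / 1
v = 39 m/s

39 m/s


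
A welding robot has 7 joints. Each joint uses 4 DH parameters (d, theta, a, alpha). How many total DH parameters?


Given: 7 joints, 4 DH parameters per joint (d, theta, a, alpha)
Total DH parameters = number_of_joints * 4
Total = 7 * 4
Total = 28

28


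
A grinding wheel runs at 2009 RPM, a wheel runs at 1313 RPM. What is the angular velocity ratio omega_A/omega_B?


Given: RPM_A = 2009, RPM_B = 1313
omega = 2*pi*RPM/60, so omega_A/omega_B = RPM_A / RPM_B
omega_A/omega_B = 2009 / 1313
omega_A/omega_B = 2009/1313

2009/1313


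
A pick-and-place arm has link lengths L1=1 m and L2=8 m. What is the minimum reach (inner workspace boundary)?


Given: L1 = 1 m, L2 = 8 m
For a 2-link planar arm, min reach = |L1 - L2| (second link folded back)
Min reach = |1 - 8|
Min reach = 7 m

7 m


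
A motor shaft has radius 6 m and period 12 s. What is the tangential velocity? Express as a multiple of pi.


Given: radius r = 6 m, period T = 12 s
Using v = 2*pi*r / T
v = 2*pi*6 / 12
v = 12*pi / 12
v = 1*pi m/s

1*pi m/s


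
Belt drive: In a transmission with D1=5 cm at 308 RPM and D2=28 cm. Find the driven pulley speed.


Given: D1 = 5 cm, w1 = 308 RPM, D2 = 28 cm
Using D1*w1 = D2*w2
w2 = D1*w1 / D2
w2 = 5*308 / 28
w2 = 1540 / 28
w2 = 55 RPM

55 RPM


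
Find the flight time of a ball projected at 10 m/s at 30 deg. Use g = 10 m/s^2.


Given: v0 = 10 m/s, theta = 30 deg, g = 10 m/s^2
sin(30) = 1/2
Using T = 2*v0*sin(theta) / g
T = 2*10*1/2 / 10
T = 10 / 10
T = 1 s

1 s


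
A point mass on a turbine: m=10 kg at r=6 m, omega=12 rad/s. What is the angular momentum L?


Given: m = 10 kg, r = 6 m, omega = 12 rad/s
For a point mass: I = m*r^2
I = 10*6^2 = 10*36 = 360
L = I*omega = 360*12
L = 4320 kg*m^2/s

4320 kg*m^2/s


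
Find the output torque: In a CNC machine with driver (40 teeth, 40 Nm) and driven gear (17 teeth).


Given: N1 = 40, N2 = 17, T1 = 40 Nm
Using T2/T1 = N2/N1
T2 = T1 * N2 / N1
T2 = 40 * 17 / 40
T2 = 680 / 40
T2 = 17 Nm

17 Nm


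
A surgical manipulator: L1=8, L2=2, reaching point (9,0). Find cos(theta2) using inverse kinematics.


Given: L1 = 8, L2 = 2, target (x, y) = (9, 0)
Using cos(theta2) = (x^2 + y^2 - L1^2 - L2^2) / (2*L1*L2)
x^2 + y^2 = 9^2 + 0 = 81
L1^2 + L2^2 = 64 + 4 = 68
Numerator = 81 - 68 = 13
Denominator = 2*8*2 = 32
cos(theta2) = 13/32 = 13/32

13/32


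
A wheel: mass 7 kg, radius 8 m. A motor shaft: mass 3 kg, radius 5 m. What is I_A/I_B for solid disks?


Given: M1=7 kg, R1=8 m, M2=3 kg, R2=5 m
For a disk: I = (1/2)*M*R^2, so I_A/I_B = (M1*R1^2)/(M2*R2^2)
M1*R1^2 = 7*64 = 448
M2*R2^2 = 3*25 = 75
I_A/I_B = 448/75 = 448/75

448/75


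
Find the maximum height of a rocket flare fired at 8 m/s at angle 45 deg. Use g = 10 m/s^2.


Given: v0 = 8 m/s, theta = 45 deg, g = 10 m/s^2
sin^2(45) = 1/2
Using H = v0^2 * sin^2(theta) / (2*g)
H = 8^2 * 1/2 / (2*10)
H = 64 * 1/2 / 20
H = 32 / 20
H = 8/5 m

8/5 m


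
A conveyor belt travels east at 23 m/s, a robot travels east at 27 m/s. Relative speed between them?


Given: v_A = 23 m/s east, v_B = 27 m/s east
Both move in the same direction; relative speed = |v_A - v_B|
|23 - 27| = |-4|
= 4 m/s

4 m/s


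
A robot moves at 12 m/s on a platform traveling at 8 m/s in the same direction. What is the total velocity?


Given: object velocity = 12 m/s, platform velocity = 8 m/s (same direction)
Using classical velocity addition: v_total = v_object + v_platform
v_total = 12 + 8
v_total = 20 m/s

20 m/s


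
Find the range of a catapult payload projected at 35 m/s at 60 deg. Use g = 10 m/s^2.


Given: v0 = 35 m/s, theta = 60 deg, g = 10 m/s^2
sin(2*60) = sin(120) = sqrt(3)/2
Using R = v0^2 * sin(2*theta) / g
R = 35^2 * (sqrt(3)/2) / 10
R = 1225 * sqrt(3) / 20
R = 245/4*sqrt(3) m

245/4*sqrt(3) m


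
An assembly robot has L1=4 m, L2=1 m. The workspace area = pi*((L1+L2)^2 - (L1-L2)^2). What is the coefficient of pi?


Given: L1 = 4, L2 = 1
(L1+L2)^2 = (5)^2 = 25
(L1-L2)^2 = (3)^2 = 9
Difference = 25 - 9 = 16
This equals 4*L1*L2 = 4*4*1 = 16
Workspace area = 16*pi

16


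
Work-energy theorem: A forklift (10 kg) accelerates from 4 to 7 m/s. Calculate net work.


Given: m = 10 kg, v0 = 4 m/s, v = 7 m/s
Using W = (1/2)*m*(v^2 - v0^2)
v^2 = 7^2 = 49
v0^2 = 4^2 = 16
v^2 - v0^2 = 49 - 16 = 33
W = (1/2)*10*33 = 165 J

165 J
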